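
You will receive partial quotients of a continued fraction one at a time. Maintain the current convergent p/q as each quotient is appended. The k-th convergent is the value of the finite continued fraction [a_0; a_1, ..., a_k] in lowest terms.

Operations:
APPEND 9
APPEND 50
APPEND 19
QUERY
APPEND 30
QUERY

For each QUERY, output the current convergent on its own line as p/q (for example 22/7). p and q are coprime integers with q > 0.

8578/951
257791/28580

APPEND 9: p_0 = 9·1 + 0 = 9, q_0 = 9·0 + 1 = 1 → 9/1
APPEND 50: p_1 = 50·9 + 1 = 451, q_1 = 50·1 + 0 = 50 → 451/50
APPEND 19: p_2 = 19·451 + 9 = 8578, q_2 = 19·50 + 1 = 951 → 8578/951
APPEND 30: p_3 = 30·8578 + 451 = 257791, q_3 = 30·951 + 50 = 28580 → 257791/28580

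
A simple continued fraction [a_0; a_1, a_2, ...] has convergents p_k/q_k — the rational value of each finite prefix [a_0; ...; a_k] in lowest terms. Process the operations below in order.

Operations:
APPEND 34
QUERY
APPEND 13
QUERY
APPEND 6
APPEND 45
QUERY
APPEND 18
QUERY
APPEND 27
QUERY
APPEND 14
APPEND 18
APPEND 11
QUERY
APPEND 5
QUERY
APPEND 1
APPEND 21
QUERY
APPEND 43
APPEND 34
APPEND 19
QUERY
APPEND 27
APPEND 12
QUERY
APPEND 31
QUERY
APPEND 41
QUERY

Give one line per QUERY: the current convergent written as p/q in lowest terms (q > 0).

34/1
443/13
121583/3568
2191186/64303
59283605/1739749
166252289199/4878874250
846299639408/24835685201
22109890140155/648841433672
616194462599723929/18082970833393277
200651774697397709761/5888368704602616665
6236874647305562168077/183028620320495218564
255912512314225446600918/7510061801844906577789

APPEND 34: p_0 = 34·1 + 0 = 34, q_0 = 34·0 + 1 = 1 → 34/1
APPEND 13: p_1 = 13·34 + 1 = 443, q_1 = 13·1 + 0 = 13 → 443/13
APPEND 6: p_2 = 6·443 + 34 = 2692, q_2 = 6·13 + 1 = 79 → 2692/79
APPEND 45: p_3 = 45·2692 + 443 = 121583, q_3 = 45·79 + 13 = 3568 → 121583/3568
APPEND 18: p_4 = 18·121583 + 2692 = 2191186, q_4 = 18·3568 + 79 = 64303 → 2191186/64303
APPEND 27: p_5 = 27·2191186 + 121583 = 59283605, q_5 = 27·64303 + 3568 = 1739749 → 59283605/1739749
APPEND 14: p_6 = 14·59283605 + 2191186 = 832161656, q_6 = 14·1739749 + 64303 = 24420789 → 832161656/24420789
APPEND 18: p_7 = 18·832161656 + 59283605 = 15038193413, q_7 = 18·24420789 + 1739749 = 441313951 → 15038193413/441313951
APPEND 11: p_8 = 11·15038193413 + 832161656 = 166252289199, q_8 = 11·441313951 + 24420789 = 4878874250 → 166252289199/4878874250
APPEND 5: p_9 = 5·166252289199 + 15038193413 = 846299639408, q_9 = 5·4878874250 + 441313951 = 24835685201 → 846299639408/24835685201
APPEND 1: p_10 = 1·846299639408 + 166252289199 = 1012551928607, q_10 = 1·24835685201 + 4878874250 = 29714559451 → 1012551928607/29714559451
APPEND 21: p_11 = 21·1012551928607 + 846299639408 = 22109890140155, q_11 = 21·29714559451 + 24835685201 = 648841433672 → 22109890140155/648841433672
APPEND 43: p_12 = 43·22109890140155 + 1012551928607 = 951737827955272, q_12 = 43·648841433672 + 29714559451 = 27929896207347 → 951737827955272/27929896207347
APPEND 34: p_13 = 34·951737827955272 + 22109890140155 = 32381196040619403, q_13 = 34·27929896207347 + 648841433672 = 950265312483470 → 32381196040619403/950265312483470
APPEND 19: p_14 = 19·32381196040619403 + 951737827955272 = 616194462599723929, q_14 = 19·950265312483470 + 27929896207347 = 18082970833393277 → 616194462599723929/18082970833393277
APPEND 27: p_15 = 27·616194462599723929 + 32381196040619403 = 16669631686233165486, q_15 = 27·18082970833393277 + 950265312483470 = 489190477814101949 → 16669631686233165486/489190477814101949
APPEND 12: p_16 = 12·16669631686233165486 + 616194462599723929 = 200651774697397709761, q_16 = 12·489190477814101949 + 18082970833393277 = 5888368704602616665 → 200651774697397709761/5888368704602616665
APPEND 31: p_17 = 31·200651774697397709761 + 16669631686233165486 = 6236874647305562168077, q_17 = 31·5888368704602616665 + 489190477814101949 = 183028620320495218564 → 6236874647305562168077/183028620320495218564
APPEND 41: p_18 = 41·6236874647305562168077 + 200651774697397709761 = 255912512314225446600918, q_18 = 41·183028620320495218564 + 5888368704602616665 = 7510061801844906577789 → 255912512314225446600918/7510061801844906577789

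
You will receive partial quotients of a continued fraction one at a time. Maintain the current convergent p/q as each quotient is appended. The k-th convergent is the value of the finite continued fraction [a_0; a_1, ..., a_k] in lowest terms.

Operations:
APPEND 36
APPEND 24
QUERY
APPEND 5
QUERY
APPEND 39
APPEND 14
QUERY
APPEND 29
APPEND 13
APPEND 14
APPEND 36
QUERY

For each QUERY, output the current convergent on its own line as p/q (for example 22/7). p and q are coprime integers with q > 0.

865/24
4361/121
2397577/66523
461304945262/12799334025

APPEND 36: p_0 = 36·1 + 0 = 36, q_0 = 36·0 + 1 = 1 → 36/1
APPEND 24: p_1 = 24·36 + 1 = 865, q_1 = 24·1 + 0 = 24 → 865/24
APPEND 5: p_2 = 5·865 + 36 = 4361, q_2 = 5·24 + 1 = 121 → 4361/121
APPEND 39: p_3 = 39·4361 + 865 = 170944, q_3 = 39·121 + 24 = 4743 → 170944/4743
APPEND 14: p_4 = 14·170944 + 4361 = 2397577, q_4 = 14·4743 + 121 = 66523 → 2397577/66523
APPEND 29: p_5 = 29·2397577 + 170944 = 69700677, q_5 = 29·66523 + 4743 = 1933910 → 69700677/1933910
APPEND 13: p_6 = 13·69700677 + 2397577 = 908506378, q_6 = 13·1933910 + 66523 = 25207353 → 908506378/25207353
APPEND 14: p_7 = 14·908506378 + 69700677 = 12788789969, q_7 = 14·25207353 + 1933910 = 354836852 → 12788789969/354836852
APPEND 36: p_8 = 36·12788789969 + 908506378 = 461304945262, q_8 = 36·354836852 + 25207353 = 12799334025 → 461304945262/12799334025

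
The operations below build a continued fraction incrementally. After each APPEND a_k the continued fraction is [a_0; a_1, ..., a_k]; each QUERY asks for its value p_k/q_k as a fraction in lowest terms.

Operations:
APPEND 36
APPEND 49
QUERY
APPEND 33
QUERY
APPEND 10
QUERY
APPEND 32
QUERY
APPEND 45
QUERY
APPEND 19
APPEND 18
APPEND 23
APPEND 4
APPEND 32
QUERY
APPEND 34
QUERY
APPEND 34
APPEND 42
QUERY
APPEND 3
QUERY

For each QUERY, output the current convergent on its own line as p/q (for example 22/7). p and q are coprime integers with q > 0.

1765/49
58281/1618
584575/16229
18764681/520946
844995220/23458799
872296706957351/24216744228298
29685138245844152/824120273007545
42456699015003501950/1178684973385370321
128380264042076164369/3564099226182595791

APPEND 36: p_0 = 36·1 + 0 = 36, q_0 = 36·0 + 1 = 1 → 36/1
APPEND 49: p_1 = 49·36 + 1 = 1765, q_1 = 49·1 + 0 = 49 → 1765/49
APPEND 33: p_2 = 33·1765 + 36 = 58281, q_2 = 33·49 + 1 = 1618 → 58281/1618
APPEND 10: p_3 = 10·58281 + 1765 = 584575, q_3 = 10·1618 + 49 = 16229 → 584575/16229
APPEND 32: p_4 = 32·584575 + 58281 = 18764681, q_4 = 32·16229 + 1618 = 520946 → 18764681/520946
APPEND 45: p_5 = 45·18764681 + 584575 = 844995220, q_5 = 45·520946 + 16229 = 23458799 → 844995220/23458799
APPEND 19: p_6 = 19·844995220 + 18764681 = 16073673861, q_6 = 19·23458799 + 520946 = 446238127 → 16073673861/446238127
APPEND 18: p_7 = 18·16073673861 + 844995220 = 290171124718, q_7 = 18·446238127 + 23458799 = 8055745085 → 290171124718/8055745085
APPEND 23: p_8 = 23·290171124718 + 16073673861 = 6690009542375, q_8 = 23·8055745085 + 446238127 = 185728375082 → 6690009542375/185728375082
APPEND 4: p_9 = 4·6690009542375 + 290171124718 = 27050209294218, q_9 = 4·185728375082 + 8055745085 = 750969245413 → 27050209294218/750969245413
APPEND 32: p_10 = 32·27050209294218 + 6690009542375 = 872296706957351, q_10 = 32·750969245413 + 185728375082 = 24216744228298 → 872296706957351/24216744228298
APPEND 34: p_11 = 34·872296706957351 + 27050209294218 = 29685138245844152, q_11 = 34·24216744228298 + 750969245413 = 824120273007545 → 29685138245844152/824120273007545
APPEND 34: p_12 = 34·29685138245844152 + 872296706957351 = 1010166997065658519, q_12 = 34·824120273007545 + 24216744228298 = 28044306026484828 → 1010166997065658519/28044306026484828
APPEND 42: p_13 = 42·1010166997065658519 + 29685138245844152 = 42456699015003501950, q_13 = 42·28044306026484828 + 824120273007545 = 1178684973385370321 → 42456699015003501950/1178684973385370321
APPEND 3: p_14 = 3·42456699015003501950 + 1010166997065658519 = 128380264042076164369, q_14 = 3·1178684973385370321 + 28044306026484828 = 3564099226182595791 → 128380264042076164369/3564099226182595791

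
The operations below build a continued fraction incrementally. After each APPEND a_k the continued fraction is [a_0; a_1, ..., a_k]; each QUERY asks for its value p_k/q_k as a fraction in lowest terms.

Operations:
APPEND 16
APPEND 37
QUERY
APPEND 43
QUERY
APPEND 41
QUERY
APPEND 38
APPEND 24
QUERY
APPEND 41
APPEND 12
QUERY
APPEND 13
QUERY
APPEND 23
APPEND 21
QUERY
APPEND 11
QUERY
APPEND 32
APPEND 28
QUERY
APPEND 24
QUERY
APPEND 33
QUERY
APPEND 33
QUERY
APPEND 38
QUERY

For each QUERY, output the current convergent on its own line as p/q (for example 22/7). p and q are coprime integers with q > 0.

APPEND 16: p_0 = 16·1 + 0 = 16, q_0 = 16·0 + 1 = 1 → 16/1
APPEND 37: p_1 = 37·16 + 1 = 593, q_1 = 37·1 + 0 = 37 → 593/37
APPEND 43: p_2 = 43·593 + 16 = 25515, q_2 = 43·37 + 1 = 1592 → 25515/1592
APPEND 41: p_3 = 41·25515 + 593 = 1046708, q_3 = 41·1592 + 37 = 65309 → 1046708/65309
APPEND 38: p_4 = 38·1046708 + 25515 = 39800419, q_4 = 38·65309 + 1592 = 2483334 → 39800419/2483334
APPEND 24: p_5 = 24·39800419 + 1046708 = 956256764, q_5 = 24·2483334 + 65309 = 59665325 → 956256764/59665325
APPEND 41: p_6 = 41·956256764 + 39800419 = 39246327743, q_6 = 41·59665325 + 2483334 = 2448761659 → 39246327743/2448761659
APPEND 12: p_7 = 12·39246327743 + 956256764 = 471912189680, q_7 = 12·2448761659 + 59665325 = 29444805233 → 471912189680/29444805233
APPEND 13: p_8 = 13·471912189680 + 39246327743 = 6174104793583, q_8 = 13·29444805233 + 2448761659 = 385231229688 → 6174104793583/385231229688
APPEND 23: p_9 = 23·6174104793583 + 471912189680 = 142476322442089, q_9 = 23·385231229688 + 29444805233 = 8889763088057 → 142476322442089/8889763088057
APPEND 21: p_10 = 21·142476322442089 + 6174104793583 = 2998176876077452, q_10 = 21·8889763088057 + 385231229688 = 187070256078885 → 2998176876077452/187070256078885
APPEND 11: p_11 = 11·2998176876077452 + 142476322442089 = 33122421959294061, q_11 = 11·187070256078885 + 8889763088057 = 2066662579955792 → 33122421959294061/2066662579955792
APPEND 32: p_12 = 32·33122421959294061 + 2998176876077452 = 1062915679573487404, q_12 = 32·2066662579955792 + 187070256078885 = 66320272814664229 → 1062915679573487404/66320272814664229
APPEND 28: p_13 = 28·1062915679573487404 + 33122421959294061 = 29794761450016941373, q_13 = 28·66320272814664229 + 2066662579955792 = 1859034301390554204 → 29794761450016941373/1859034301390554204
APPEND 24: p_14 = 24·29794761450016941373 + 1062915679573487404 = 716137190479980080356, q_14 = 24·1859034301390554204 + 66320272814664229 = 44683143506187965125 → 716137190479980080356/44683143506187965125
APPEND 33: p_15 = 33·716137190479980080356 + 29794761450016941373 = 23662322047289359593121, q_15 = 33·44683143506187965125 + 1859034301390554204 = 1476402770005593403329 → 23662322047289359593121/1476402770005593403329
APPEND 33: p_16 = 33·23662322047289359593121 + 716137190479980080356 = 781572764751028846653349, q_16 = 33·1476402770005593403329 + 44683143506187965125 = 48765974553690770274982 → 781572764751028846653349/48765974553690770274982
APPEND 38: p_17 = 38·781572764751028846653349 + 23662322047289359593121 = 29723427382586385532420383, q_17 = 38·48765974553690770274982 + 1476402770005593403329 = 1854583435810254863852645 → 29723427382586385532420383/1854583435810254863852645

593/37
25515/1592
1046708/65309
956256764/59665325
471912189680/29444805233
6174104793583/385231229688
2998176876077452/187070256078885
33122421959294061/2066662579955792
29794761450016941373/1859034301390554204
716137190479980080356/44683143506187965125
23662322047289359593121/1476402770005593403329
781572764751028846653349/48765974553690770274982
29723427382586385532420383/1854583435810254863852645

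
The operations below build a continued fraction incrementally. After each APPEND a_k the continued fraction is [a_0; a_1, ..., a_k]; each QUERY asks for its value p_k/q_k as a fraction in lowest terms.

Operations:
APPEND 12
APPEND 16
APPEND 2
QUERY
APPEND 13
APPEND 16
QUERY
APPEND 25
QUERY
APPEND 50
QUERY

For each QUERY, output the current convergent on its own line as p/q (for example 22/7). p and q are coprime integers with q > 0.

398/33
86270/7153
2162117/179270
108192120/8970653

APPEND 12: p_0 = 12·1 + 0 = 12, q_0 = 12·0 + 1 = 1 → 12/1
APPEND 16: p_1 = 16·12 + 1 = 193, q_1 = 16·1 + 0 = 16 → 193/16
APPEND 2: p_2 = 2·193 + 12 = 398, q_2 = 2·16 + 1 = 33 → 398/33
APPEND 13: p_3 = 13·398 + 193 = 5367, q_3 = 13·33 + 16 = 445 → 5367/445
APPEND 16: p_4 = 16·5367 + 398 = 86270, q_4 = 16·445 + 33 = 7153 → 86270/7153
APPEND 25: p_5 = 25·86270 + 5367 = 2162117, q_5 = 25·7153 + 445 = 179270 → 2162117/179270
APPEND 50: p_6 = 50·2162117 + 86270 = 108192120, q_6 = 50·179270 + 7153 = 8970653 → 108192120/8970653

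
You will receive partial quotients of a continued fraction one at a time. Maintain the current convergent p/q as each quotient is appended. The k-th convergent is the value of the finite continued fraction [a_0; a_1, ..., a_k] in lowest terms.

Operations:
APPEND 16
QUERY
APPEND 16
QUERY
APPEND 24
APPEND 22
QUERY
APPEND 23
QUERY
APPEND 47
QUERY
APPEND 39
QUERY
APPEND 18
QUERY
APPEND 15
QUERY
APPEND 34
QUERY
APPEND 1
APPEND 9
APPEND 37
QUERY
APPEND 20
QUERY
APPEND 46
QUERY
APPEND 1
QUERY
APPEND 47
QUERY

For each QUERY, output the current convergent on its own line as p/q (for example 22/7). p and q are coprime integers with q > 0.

16/1
257/16
136305/8486
3141199/195563
147772658/9199947
5766274861/358993496
103940720156/6471082875
1564877077201/97425236621
53309761344990/3318929127989
20300590402776424/1263862735515333
406558989562673189/25311320828716139
18722014110285743118/1165584620856457727
19128573099848416307/1190895941685173866
917764949803161309547/57137693880059629429

APPEND 16: p_0 = 16·1 + 0 = 16, q_0 = 16·0 + 1 = 1 → 16/1
APPEND 16: p_1 = 16·16 + 1 = 257, q_1 = 16·1 + 0 = 16 → 257/16
APPEND 24: p_2 = 24·257 + 16 = 6184, q_2 = 24·16 + 1 = 385 → 6184/385
APPEND 22: p_3 = 22·6184 + 257 = 136305, q_3 = 22·385 + 16 = 8486 → 136305/8486
APPEND 23: p_4 = 23·136305 + 6184 = 3141199, q_4 = 23·8486 + 385 = 195563 → 3141199/195563
APPEND 47: p_5 = 47·3141199 + 136305 = 147772658, q_5 = 47·195563 + 8486 = 9199947 → 147772658/9199947
APPEND 39: p_6 = 39·147772658 + 3141199 = 5766274861, q_6 = 39·9199947 + 195563 = 358993496 → 5766274861/358993496
APPEND 18: p_7 = 18·5766274861 + 147772658 = 103940720156, q_7 = 18·358993496 + 9199947 = 6471082875 → 103940720156/6471082875
APPEND 15: p_8 = 15·103940720156 + 5766274861 = 1564877077201, q_8 = 15·6471082875 + 358993496 = 97425236621 → 1564877077201/97425236621
APPEND 34: p_9 = 34·1564877077201 + 103940720156 = 53309761344990, q_9 = 34·97425236621 + 6471082875 = 3318929127989 → 53309761344990/3318929127989
APPEND 1: p_10 = 1·53309761344990 + 1564877077201 = 54874638422191, q_10 = 1·3318929127989 + 97425236621 = 3416354364610 → 54874638422191/3416354364610
APPEND 9: p_11 = 9·54874638422191 + 53309761344990 = 547181507144709, q_11 = 9·3416354364610 + 3318929127989 = 34066118409479 → 547181507144709/34066118409479
APPEND 37: p_12 = 37·547181507144709 + 54874638422191 = 20300590402776424, q_12 = 37·34066118409479 + 3416354364610 = 1263862735515333 → 20300590402776424/1263862735515333
APPEND 20: p_13 = 20·20300590402776424 + 547181507144709 = 406558989562673189, q_13 = 20·1263862735515333 + 34066118409479 = 25311320828716139 → 406558989562673189/25311320828716139
APPEND 46: p_14 = 46·406558989562673189 + 20300590402776424 = 18722014110285743118, q_14 = 46·25311320828716139 + 1263862735515333 = 1165584620856457727 → 18722014110285743118/1165584620856457727
APPEND 1: p_15 = 1·18722014110285743118 + 406558989562673189 = 19128573099848416307, q_15 = 1·1165584620856457727 + 25311320828716139 = 1190895941685173866 → 19128573099848416307/1190895941685173866
APPEND 47: p_16 = 47·19128573099848416307 + 18722014110285743118 = 917764949803161309547, q_16 = 47·1190895941685173866 + 1165584620856457727 = 57137693880059629429 → 917764949803161309547/57137693880059629429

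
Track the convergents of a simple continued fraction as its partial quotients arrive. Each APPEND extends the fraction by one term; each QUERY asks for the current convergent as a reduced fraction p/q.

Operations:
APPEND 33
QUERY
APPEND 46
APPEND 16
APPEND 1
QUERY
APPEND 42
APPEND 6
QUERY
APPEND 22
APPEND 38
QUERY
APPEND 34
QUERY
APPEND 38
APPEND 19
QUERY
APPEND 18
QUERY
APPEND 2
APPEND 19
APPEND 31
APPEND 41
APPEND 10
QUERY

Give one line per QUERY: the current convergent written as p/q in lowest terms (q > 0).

33/1
25856/783
6687590/202521
5639703812/170787751
191898166877/5811272619
138849529024499/4204795070806
2506589292486120/75907310421781
1282255702773219136640/38830685969286955771

APPEND 33: p_0 = 33·1 + 0 = 33, q_0 = 33·0 + 1 = 1 → 33/1
APPEND 46: p_1 = 46·33 + 1 = 1519, q_1 = 46·1 + 0 = 46 → 1519/46
APPEND 16: p_2 = 16·1519 + 33 = 24337, q_2 = 16·46 + 1 = 737 → 24337/737
APPEND 1: p_3 = 1·24337 + 1519 = 25856, q_3 = 1·737 + 46 = 783 → 25856/783
APPEND 42: p_4 = 42·25856 + 24337 = 1110289, q_4 = 42·783 + 737 = 33623 → 1110289/33623
APPEND 6: p_5 = 6·1110289 + 25856 = 6687590, q_5 = 6·33623 + 783 = 202521 → 6687590/202521
APPEND 22: p_6 = 22·6687590 + 1110289 = 148237269, q_6 = 22·202521 + 33623 = 4489085 → 148237269/4489085
APPEND 38: p_7 = 38·148237269 + 6687590 = 5639703812, q_7 = 38·4489085 + 202521 = 170787751 → 5639703812/170787751
APPEND 34: p_8 = 34·5639703812 + 148237269 = 191898166877, q_8 = 34·170787751 + 4489085 = 5811272619 → 191898166877/5811272619
APPEND 38: p_9 = 38·191898166877 + 5639703812 = 7297770045138, q_9 = 38·5811272619 + 170787751 = 220999147273 → 7297770045138/220999147273
APPEND 19: p_10 = 19·7297770045138 + 191898166877 = 138849529024499, q_10 = 19·220999147273 + 5811272619 = 4204795070806 → 138849529024499/4204795070806
APPEND 18: p_11 = 18·138849529024499 + 7297770045138 = 2506589292486120, q_11 = 18·4204795070806 + 220999147273 = 75907310421781 → 2506589292486120/75907310421781
APPEND 2: p_12 = 2·2506589292486120 + 138849529024499 = 5152028113996739, q_12 = 2·75907310421781 + 4204795070806 = 156019415914368 → 5152028113996739/156019415914368
APPEND 19: p_13 = 19·5152028113996739 + 2506589292486120 = 100395123458424161, q_13 = 19·156019415914368 + 75907310421781 = 3040276212794773 → 100395123458424161/3040276212794773
APPEND 31: p_14 = 31·100395123458424161 + 5152028113996739 = 3117400855325145730, q_14 = 31·3040276212794773 + 156019415914368 = 94404582012552331 → 3117400855325145730/94404582012552331
APPEND 41: p_15 = 41·3117400855325145730 + 100395123458424161 = 127913830191789399091, q_15 = 41·94404582012552331 + 3040276212794773 = 3873628138727440344 → 127913830191789399091/3873628138727440344
APPEND 10: p_16 = 10·127913830191789399091 + 3117400855325145730 = 1282255702773219136640, q_16 = 10·3873628138727440344 + 94404582012552331 = 38830685969286955771 → 1282255702773219136640/38830685969286955771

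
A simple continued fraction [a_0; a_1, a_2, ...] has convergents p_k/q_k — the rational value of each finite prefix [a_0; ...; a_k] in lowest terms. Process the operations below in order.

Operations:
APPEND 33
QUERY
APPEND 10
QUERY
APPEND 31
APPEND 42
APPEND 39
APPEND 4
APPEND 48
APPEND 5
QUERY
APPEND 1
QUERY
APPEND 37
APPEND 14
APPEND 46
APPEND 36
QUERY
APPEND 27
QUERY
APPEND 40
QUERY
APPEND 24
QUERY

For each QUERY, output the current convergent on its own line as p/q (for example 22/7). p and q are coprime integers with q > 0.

33/1
331/10
16465622614/497455663
19745152781/596536086
17389358543380691/525363363787232
469995427346011178/14199395455510245
18817206452383827811/568501181584197032
452082950284557878642/13658227753476239013

APPEND 33: p_0 = 33·1 + 0 = 33, q_0 = 33·0 + 1 = 1 → 33/1
APPEND 10: p_1 = 10·33 + 1 = 331, q_1 = 10·1 + 0 = 10 → 331/10
APPEND 31: p_2 = 31·331 + 33 = 10294, q_2 = 31·10 + 1 = 311 → 10294/311
APPEND 42: p_3 = 42·10294 + 331 = 432679, q_3 = 42·311 + 10 = 13072 → 432679/13072
APPEND 39: p_4 = 39·432679 + 10294 = 16884775, q_4 = 39·13072 + 311 = 510119 → 16884775/510119
APPEND 4: p_5 = 4·16884775 + 432679 = 67971779, q_5 = 4·510119 + 13072 = 2053548 → 67971779/2053548
APPEND 48: p_6 = 48·67971779 + 16884775 = 3279530167, q_6 = 48·2053548 + 510119 = 99080423 → 3279530167/99080423
APPEND 5: p_7 = 5·3279530167 + 67971779 = 16465622614, q_7 = 5·99080423 + 2053548 = 497455663 → 16465622614/497455663
APPEND 1: p_8 = 1·16465622614 + 3279530167 = 19745152781, q_8 = 1·497455663 + 99080423 = 596536086 → 19745152781/596536086
APPEND 37: p_9 = 37·19745152781 + 16465622614 = 747036275511, q_9 = 37·596536086 + 497455663 = 22569290845 → 747036275511/22569290845
APPEND 14: p_10 = 14·747036275511 + 19745152781 = 10478253009935, q_10 = 14·22569290845 + 596536086 = 316566607916 → 10478253009935/316566607916
APPEND 46: p_11 = 46·10478253009935 + 747036275511 = 482746674732521, q_11 = 46·316566607916 + 22569290845 = 14584633254981 → 482746674732521/14584633254981
APPEND 36: p_12 = 36·482746674732521 + 10478253009935 = 17389358543380691, q_12 = 36·14584633254981 + 316566607916 = 525363363787232 → 17389358543380691/525363363787232
APPEND 27: p_13 = 27·17389358543380691 + 482746674732521 = 469995427346011178, q_13 = 27·525363363787232 + 14584633254981 = 14199395455510245 → 469995427346011178/14199395455510245
APPEND 40: p_14 = 40·469995427346011178 + 17389358543380691 = 18817206452383827811, q_14 = 40·14199395455510245 + 525363363787232 = 568501181584197032 → 18817206452383827811/568501181584197032
APPEND 24: p_15 = 24·18817206452383827811 + 469995427346011178 = 452082950284557878642, q_15 = 24·568501181584197032 + 14199395455510245 = 13658227753476239013 → 452082950284557878642/13658227753476239013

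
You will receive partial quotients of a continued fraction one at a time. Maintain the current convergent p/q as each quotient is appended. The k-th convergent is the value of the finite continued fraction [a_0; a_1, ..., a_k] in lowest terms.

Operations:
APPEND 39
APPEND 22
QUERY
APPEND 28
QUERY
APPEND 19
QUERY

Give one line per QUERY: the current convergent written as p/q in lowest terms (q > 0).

859/22
24091/617
458588/11745

APPEND 39: p_0 = 39·1 + 0 = 39, q_0 = 39·0 + 1 = 1 → 39/1
APPEND 22: p_1 = 22·39 + 1 = 859, q_1 = 22·1 + 0 = 22 → 859/22
APPEND 28: p_2 = 28·859 + 39 = 24091, q_2 = 28·22 + 1 = 617 → 24091/617
APPEND 19: p_3 = 19·24091 + 859 = 458588, q_3 = 19·617 + 22 = 11745 → 458588/11745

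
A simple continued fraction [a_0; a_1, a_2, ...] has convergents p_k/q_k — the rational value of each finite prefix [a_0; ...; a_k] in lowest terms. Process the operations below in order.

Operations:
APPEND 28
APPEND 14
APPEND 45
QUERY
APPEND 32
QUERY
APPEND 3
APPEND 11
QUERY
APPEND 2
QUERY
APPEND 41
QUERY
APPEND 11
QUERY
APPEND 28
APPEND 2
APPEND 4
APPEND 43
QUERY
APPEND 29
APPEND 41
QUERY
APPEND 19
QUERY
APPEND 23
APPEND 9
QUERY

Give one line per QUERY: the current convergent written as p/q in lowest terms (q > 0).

17713/631
567209/20206
19479949/693945
40679238/1449139
1687328707/60108644
18601295015/662644223
206479700207998/7355540590011
245906705064287943/8760070595967334
4678220084644985062/166654822178388549
975282937951735484383/34743043648468524198

APPEND 28: p_0 = 28·1 + 0 = 28, q_0 = 28·0 + 1 = 1 → 28/1
APPEND 14: p_1 = 14·28 + 1 = 393, q_1 = 14·1 + 0 = 14 → 393/14
APPEND 45: p_2 = 45·393 + 28 = 17713, q_2 = 45·14 + 1 = 631 → 17713/631
APPEND 32: p_3 = 32·17713 + 393 = 567209, q_3 = 32·631 + 14 = 20206 → 567209/20206
APPEND 3: p_4 = 3·567209 + 17713 = 1719340, q_4 = 3·20206 + 631 = 61249 → 1719340/61249
APPEND 11: p_5 = 11·1719340 + 567209 = 19479949, q_5 = 11·61249 + 20206 = 693945 → 19479949/693945
APPEND 2: p_6 = 2·19479949 + 1719340 = 40679238, q_6 = 2·693945 + 61249 = 1449139 → 40679238/1449139
APPEND 41: p_7 = 41·40679238 + 19479949 = 1687328707, q_7 = 41·1449139 + 693945 = 60108644 → 1687328707/60108644
APPEND 11: p_8 = 11·1687328707 + 40679238 = 18601295015, q_8 = 11·60108644 + 1449139 = 662644223 → 18601295015/662644223
APPEND 28: p_9 = 28·18601295015 + 1687328707 = 522523589127, q_9 = 28·662644223 + 60108644 = 18614146888 → 522523589127/18614146888
APPEND 2: p_10 = 2·522523589127 + 18601295015 = 1063648473269, q_10 = 2·18614146888 + 662644223 = 37890937999 → 1063648473269/37890937999
APPEND 4: p_11 = 4·1063648473269 + 522523589127 = 4777117482203, q_11 = 4·37890937999 + 18614146888 = 170177898884 → 4777117482203/170177898884
APPEND 43: p_12 = 43·4777117482203 + 1063648473269 = 206479700207998, q_12 = 43·170177898884 + 37890937999 = 7355540590011 → 206479700207998/7355540590011
APPEND 29: p_13 = 29·206479700207998 + 4777117482203 = 5992688423514145, q_13 = 29·7355540590011 + 170177898884 = 213480855009203 → 5992688423514145/213480855009203
APPEND 41: p_14 = 41·5992688423514145 + 206479700207998 = 245906705064287943, q_14 = 41·213480855009203 + 7355540590011 = 8760070595967334 → 245906705064287943/8760070595967334
APPEND 19: p_15 = 19·245906705064287943 + 5992688423514145 = 4678220084644985062, q_15 = 19·8760070595967334 + 213480855009203 = 166654822178388549 → 4678220084644985062/166654822178388549
APPEND 23: p_16 = 23·4678220084644985062 + 245906705064287943 = 107844968651898944369, q_16 = 23·166654822178388549 + 8760070595967334 = 3841820980698903961 → 107844968651898944369/3841820980698903961
APPEND 9: p_17 = 9·107844968651898944369 + 4678220084644985062 = 975282937951735484383, q_17 = 9·3841820980698903961 + 166654822178388549 = 34743043648468524198 → 975282937951735484383/34743043648468524198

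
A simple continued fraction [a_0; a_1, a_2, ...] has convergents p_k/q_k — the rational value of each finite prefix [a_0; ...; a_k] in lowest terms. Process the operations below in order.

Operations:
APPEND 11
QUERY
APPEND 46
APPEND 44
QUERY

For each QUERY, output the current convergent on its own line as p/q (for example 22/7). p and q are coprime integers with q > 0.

APPEND 11: p_0 = 11·1 + 0 = 11, q_0 = 11·0 + 1 = 1 → 11/1
APPEND 46: p_1 = 46·11 + 1 = 507, q_1 = 46·1 + 0 = 46 → 507/46
APPEND 44: p_2 = 44·507 + 11 = 22319, q_2 = 44·46 + 1 = 2025 → 22319/2025

11/1
22319/2025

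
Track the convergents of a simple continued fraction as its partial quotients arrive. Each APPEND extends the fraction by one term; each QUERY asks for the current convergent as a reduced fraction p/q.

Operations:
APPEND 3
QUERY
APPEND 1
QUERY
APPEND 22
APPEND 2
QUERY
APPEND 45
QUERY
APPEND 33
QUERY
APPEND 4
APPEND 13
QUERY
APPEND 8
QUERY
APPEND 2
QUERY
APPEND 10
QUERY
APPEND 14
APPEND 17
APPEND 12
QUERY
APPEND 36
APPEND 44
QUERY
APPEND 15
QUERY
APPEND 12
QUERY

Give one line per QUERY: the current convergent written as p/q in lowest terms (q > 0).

APPEND 3: p_0 = 3·1 + 0 = 3, q_0 = 3·0 + 1 = 1 → 3/1
APPEND 1: p_1 = 1·3 + 1 = 4, q_1 = 1·1 + 0 = 1 → 4/1
APPEND 22: p_2 = 22·4 + 3 = 91, q_2 = 22·1 + 1 = 23 → 91/23
APPEND 2: p_3 = 2·91 + 4 = 186, q_3 = 2·23 + 1 = 47 → 186/47
APPEND 45: p_4 = 45·186 + 91 = 8461, q_4 = 45·47 + 23 = 2138 → 8461/2138
APPEND 33: p_5 = 33·8461 + 186 = 279399, q_5 = 33·2138 + 47 = 70601 → 279399/70601
APPEND 4: p_6 = 4·279399 + 8461 = 1126057, q_6 = 4·70601 + 2138 = 284542 → 1126057/284542
APPEND 13: p_7 = 13·1126057 + 279399 = 14918140, q_7 = 13·284542 + 70601 = 3769647 → 14918140/3769647
APPEND 8: p_8 = 8·14918140 + 1126057 = 120471177, q_8 = 8·3769647 + 284542 = 30441718 → 120471177/30441718
APPEND 2: p_9 = 2·120471177 + 14918140 = 255860494, q_9 = 2·30441718 + 3769647 = 64653083 → 255860494/64653083
APPEND 10: p_10 = 10·255860494 + 120471177 = 2679076117, q_10 = 10·64653083 + 30441718 = 676972548 → 2679076117/676972548
APPEND 14: p_11 = 14·2679076117 + 255860494 = 37762926132, q_11 = 14·676972548 + 64653083 = 9542268755 → 37762926132/9542268755
APPEND 17: p_12 = 17·37762926132 + 2679076117 = 644648820361, q_12 = 17·9542268755 + 676972548 = 162895541383 → 644648820361/162895541383
APPEND 12: p_13 = 12·644648820361 + 37762926132 = 7773548770464, q_13 = 12·162895541383 + 9542268755 = 1964288765351 → 7773548770464/1964288765351
APPEND 36: p_14 = 36·7773548770464 + 644648820361 = 280492404557065, q_14 = 36·1964288765351 + 162895541383 = 70877291094019 → 280492404557065/70877291094019
APPEND 44: p_15 = 44·280492404557065 + 7773548770464 = 12349439349281324, q_15 = 44·70877291094019 + 1964288765351 = 3120565096902187 → 12349439349281324/3120565096902187
APPEND 15: p_16 = 15·12349439349281324 + 280492404557065 = 185522082643776925, q_16 = 15·3120565096902187 + 70877291094019 = 46879353744626824 → 185522082643776925/46879353744626824
APPEND 12: p_17 = 12·185522082643776925 + 12349439349281324 = 2238614431074604424, q_17 = 12·46879353744626824 + 3120565096902187 = 565672810032424075 → 2238614431074604424/565672810032424075

3/1
4/1
186/47
8461/2138
279399/70601
14918140/3769647
120471177/30441718
255860494/64653083
2679076117/676972548
7773548770464/1964288765351
12349439349281324/3120565096902187
185522082643776925/46879353744626824
2238614431074604424/565672810032424075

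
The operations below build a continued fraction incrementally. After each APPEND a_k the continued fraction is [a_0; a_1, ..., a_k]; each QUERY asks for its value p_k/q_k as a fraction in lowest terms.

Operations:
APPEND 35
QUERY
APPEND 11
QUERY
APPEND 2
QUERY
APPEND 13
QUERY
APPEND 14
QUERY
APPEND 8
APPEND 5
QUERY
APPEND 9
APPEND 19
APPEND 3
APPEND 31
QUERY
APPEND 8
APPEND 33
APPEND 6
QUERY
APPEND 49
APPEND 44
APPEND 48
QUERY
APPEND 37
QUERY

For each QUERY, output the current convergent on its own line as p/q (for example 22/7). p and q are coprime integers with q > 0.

35/1
386/11
807/23
10877/310
153085/4363
6330870/180433
106368825959/3031565389
170653062324626/4863698669285
17736894908836902289/505510484196621603
656634455472986154227/18714414401866740920

APPEND 35: p_0 = 35·1 + 0 = 35, q_0 = 35·0 + 1 = 1 → 35/1
APPEND 11: p_1 = 11·35 + 1 = 386, q_1 = 11·1 + 0 = 11 → 386/11
APPEND 2: p_2 = 2·386 + 35 = 807, q_2 = 2·11 + 1 = 23 → 807/23
APPEND 13: p_3 = 13·807 + 386 = 10877, q_3 = 13·23 + 11 = 310 → 10877/310
APPEND 14: p_4 = 14·10877 + 807 = 153085, q_4 = 14·310 + 23 = 4363 → 153085/4363
APPEND 8: p_5 = 8·153085 + 10877 = 1235557, q_5 = 8·4363 + 310 = 35214 → 1235557/35214
APPEND 5: p_6 = 5·1235557 + 153085 = 6330870, q_6 = 5·35214 + 4363 = 180433 → 6330870/180433
APPEND 9: p_7 = 9·6330870 + 1235557 = 58213387, q_7 = 9·180433 + 35214 = 1659111 → 58213387/1659111
APPEND 19: p_8 = 19·58213387 + 6330870 = 1112385223, q_8 = 19·1659111 + 180433 = 31703542 → 1112385223/31703542
APPEND 3: p_9 = 3·1112385223 + 58213387 = 3395369056, q_9 = 3·31703542 + 1659111 = 96769737 → 3395369056/96769737
APPEND 31: p_10 = 31·3395369056 + 1112385223 = 106368825959, q_10 = 31·96769737 + 31703542 = 3031565389 → 106368825959/3031565389
APPEND 8: p_11 = 8·106368825959 + 3395369056 = 854345976728, q_11 = 8·3031565389 + 96769737 = 24349292849 → 854345976728/24349292849
APPEND 33: p_12 = 33·854345976728 + 106368825959 = 28299786057983, q_12 = 33·24349292849 + 3031565389 = 806558229406 → 28299786057983/806558229406
APPEND 6: p_13 = 6·28299786057983 + 854345976728 = 170653062324626, q_13 = 6·806558229406 + 24349292849 = 4863698669285 → 170653062324626/4863698669285
APPEND 49: p_14 = 49·170653062324626 + 28299786057983 = 8390299839964657, q_14 = 49·4863698669285 + 806558229406 = 239127793024371 → 8390299839964657/239127793024371
APPEND 44: p_15 = 44·8390299839964657 + 170653062324626 = 369343846020769534, q_15 = 44·239127793024371 + 4863698669285 = 10526486591741609 → 369343846020769534/10526486591741609
APPEND 48: p_16 = 48·369343846020769534 + 8390299839964657 = 17736894908836902289, q_16 = 48·10526486591741609 + 239127793024371 = 505510484196621603 → 17736894908836902289/505510484196621603
APPEND 37: p_17 = 37·17736894908836902289 + 369343846020769534 = 656634455472986154227, q_17 = 37·505510484196621603 + 10526486591741609 = 18714414401866740920 → 656634455472986154227/18714414401866740920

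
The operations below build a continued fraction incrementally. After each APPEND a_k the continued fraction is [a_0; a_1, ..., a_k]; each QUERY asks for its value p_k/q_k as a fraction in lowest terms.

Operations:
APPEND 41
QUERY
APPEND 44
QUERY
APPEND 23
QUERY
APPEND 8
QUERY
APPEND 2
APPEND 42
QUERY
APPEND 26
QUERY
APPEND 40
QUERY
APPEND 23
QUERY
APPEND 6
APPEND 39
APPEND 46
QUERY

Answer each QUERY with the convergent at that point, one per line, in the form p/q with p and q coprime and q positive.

41/1
1805/44
41556/1013
334253/8148
30156857/735126
784788344/19130585
31421690617/765958526
723483672535/17636176683
7881601336796075/192127782557498

APPEND 41: p_0 = 41·1 + 0 = 41, q_0 = 41·0 + 1 = 1 → 41/1
APPEND 44: p_1 = 44·41 + 1 = 1805, q_1 = 44·1 + 0 = 44 → 1805/44
APPEND 23: p_2 = 23·1805 + 41 = 41556, q_2 = 23·44 + 1 = 1013 → 41556/1013
APPEND 8: p_3 = 8·41556 + 1805 = 334253, q_3 = 8·1013 + 44 = 8148 → 334253/8148
APPEND 2: p_4 = 2·334253 + 41556 = 710062, q_4 = 2·8148 + 1013 = 17309 → 710062/17309
APPEND 42: p_5 = 42·710062 + 334253 = 30156857, q_5 = 42·17309 + 8148 = 735126 → 30156857/735126
APPEND 26: p_6 = 26·30156857 + 710062 = 784788344, q_6 = 26·735126 + 17309 = 19130585 → 784788344/19130585
APPEND 40: p_7 = 40·784788344 + 30156857 = 31421690617, q_7 = 40·19130585 + 735126 = 765958526 → 31421690617/765958526
APPEND 23: p_8 = 23·31421690617 + 784788344 = 723483672535, q_8 = 23·765958526 + 19130585 = 17636176683 → 723483672535/17636176683
APPEND 6: p_9 = 6·723483672535 + 31421690617 = 4372323725827, q_9 = 6·17636176683 + 765958526 = 106583018624 → 4372323725827/106583018624
APPEND 39: p_10 = 39·4372323725827 + 723483672535 = 171244108979788, q_10 = 39·106583018624 + 17636176683 = 4174373903019 → 171244108979788/4174373903019
APPEND 46: p_11 = 46·171244108979788 + 4372323725827 = 7881601336796075, q_11 = 46·4174373903019 + 106583018624 = 192127782557498 → 7881601336796075/192127782557498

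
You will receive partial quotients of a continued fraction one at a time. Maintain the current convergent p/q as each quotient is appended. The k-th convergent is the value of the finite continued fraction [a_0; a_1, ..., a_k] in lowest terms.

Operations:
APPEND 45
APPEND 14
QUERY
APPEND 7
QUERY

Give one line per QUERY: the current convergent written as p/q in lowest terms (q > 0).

631/14
4462/99

APPEND 45: p_0 = 45·1 + 0 = 45, q_0 = 45·0 + 1 = 1 → 45/1
APPEND 14: p_1 = 14·45 + 1 = 631, q_1 = 14·1 + 0 = 14 → 631/14
APPEND 7: p_2 = 7·631 + 45 = 4462, q_2 = 7·14 + 1 = 99 → 4462/99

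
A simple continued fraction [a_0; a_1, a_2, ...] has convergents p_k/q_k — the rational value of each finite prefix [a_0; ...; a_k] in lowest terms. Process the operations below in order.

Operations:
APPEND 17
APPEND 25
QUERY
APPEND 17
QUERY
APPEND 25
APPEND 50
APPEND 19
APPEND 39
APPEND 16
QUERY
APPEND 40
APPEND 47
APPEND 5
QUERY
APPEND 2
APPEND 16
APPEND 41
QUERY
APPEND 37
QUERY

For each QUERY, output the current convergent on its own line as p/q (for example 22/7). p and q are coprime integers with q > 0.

426/25
7259/426
108349244444/6358558691
1024954211523992/60150225716907
1522921567984089451/89373822784906575
56385187467529965631/3309008066047303126

APPEND 17: p_0 = 17·1 + 0 = 17, q_0 = 17·0 + 1 = 1 → 17/1
APPEND 25: p_1 = 25·17 + 1 = 426, q_1 = 25·1 + 0 = 25 → 426/25
APPEND 17: p_2 = 17·426 + 17 = 7259, q_2 = 17·25 + 1 = 426 → 7259/426
APPEND 25: p_3 = 25·7259 + 426 = 181901, q_3 = 25·426 + 25 = 10675 → 181901/10675
APPEND 50: p_4 = 50·181901 + 7259 = 9102309, q_4 = 50·10675 + 426 = 534176 → 9102309/534176
APPEND 19: p_5 = 19·9102309 + 181901 = 173125772, q_5 = 19·534176 + 10675 = 10160019 → 173125772/10160019
APPEND 39: p_6 = 39·173125772 + 9102309 = 6761007417, q_6 = 39·10160019 + 534176 = 396774917 → 6761007417/396774917
APPEND 16: p_7 = 16·6761007417 + 173125772 = 108349244444, q_7 = 16·396774917 + 10160019 = 6358558691 → 108349244444/6358558691
APPEND 40: p_8 = 40·108349244444 + 6761007417 = 4340730785177, q_8 = 40·6358558691 + 396774917 = 254739122557 → 4340730785177/254739122557
APPEND 47: p_9 = 47·4340730785177 + 108349244444 = 204122696147763, q_9 = 47·254739122557 + 6358558691 = 11979097318870 → 204122696147763/11979097318870
APPEND 5: p_10 = 5·204122696147763 + 4340730785177 = 1024954211523992, q_10 = 5·11979097318870 + 254739122557 = 60150225716907 → 1024954211523992/60150225716907
APPEND 2: p_11 = 2·1024954211523992 + 204122696147763 = 2254031119195747, q_11 = 2·60150225716907 + 11979097318870 = 132279548752684 → 2254031119195747/132279548752684
APPEND 16: p_12 = 16·2254031119195747 + 1024954211523992 = 37089452118655944, q_12 = 16·132279548752684 + 60150225716907 = 2176623005759851 → 37089452118655944/2176623005759851
APPEND 41: p_13 = 41·37089452118655944 + 2254031119195747 = 1522921567984089451, q_13 = 41·2176623005759851 + 132279548752684 = 89373822784906575 → 1522921567984089451/89373822784906575
APPEND 37: p_14 = 37·1522921567984089451 + 37089452118655944 = 56385187467529965631, q_14 = 37·89373822784906575 + 2176623005759851 = 3309008066047303126 → 56385187467529965631/3309008066047303126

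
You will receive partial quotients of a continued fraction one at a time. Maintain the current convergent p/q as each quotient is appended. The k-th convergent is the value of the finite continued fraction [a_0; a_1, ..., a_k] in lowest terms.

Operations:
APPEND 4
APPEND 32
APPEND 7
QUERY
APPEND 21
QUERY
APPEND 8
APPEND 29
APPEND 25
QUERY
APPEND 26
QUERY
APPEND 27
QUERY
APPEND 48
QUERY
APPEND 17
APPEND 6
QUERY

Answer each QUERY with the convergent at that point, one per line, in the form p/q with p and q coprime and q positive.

APPEND 4: p_0 = 4·1 + 0 = 4, q_0 = 4·0 + 1 = 1 → 4/1
APPEND 32: p_1 = 32·4 + 1 = 129, q_1 = 32·1 + 0 = 32 → 129/32
APPEND 7: p_2 = 7·129 + 4 = 907, q_2 = 7·32 + 1 = 225 → 907/225
APPEND 21: p_3 = 21·907 + 129 = 19176, q_3 = 21·225 + 32 = 4757 → 19176/4757
APPEND 8: p_4 = 8·19176 + 907 = 154315, q_4 = 8·4757 + 225 = 38281 → 154315/38281
APPEND 29: p_5 = 29·154315 + 19176 = 4494311, q_5 = 29·38281 + 4757 = 1114906 → 4494311/1114906
APPEND 25: p_6 = 25·4494311 + 154315 = 112512090, q_6 = 25·1114906 + 38281 = 27910931 → 112512090/27910931
APPEND 26: p_7 = 26·112512090 + 4494311 = 2929808651, q_7 = 26·27910931 + 1114906 = 726799112 → 2929808651/726799112
APPEND 27: p_8 = 27·2929808651 + 112512090 = 79217345667, q_8 = 27·726799112 + 27910931 = 19651486955 → 79217345667/19651486955
APPEND 48: p_9 = 48·79217345667 + 2929808651 = 3805362400667, q_9 = 48·19651486955 + 726799112 = 943998172952 → 3805362400667/943998172952
APPEND 17: p_10 = 17·3805362400667 + 79217345667 = 64770378157006, q_10 = 17·943998172952 + 19651486955 = 16067620427139 → 64770378157006/16067620427139
APPEND 6: p_11 = 6·64770378157006 + 3805362400667 = 392427631342703, q_11 = 6·16067620427139 + 943998172952 = 97349720735786 → 392427631342703/97349720735786

907/225
19176/4757
112512090/27910931
2929808651/726799112
79217345667/19651486955
3805362400667/943998172952
392427631342703/97349720735786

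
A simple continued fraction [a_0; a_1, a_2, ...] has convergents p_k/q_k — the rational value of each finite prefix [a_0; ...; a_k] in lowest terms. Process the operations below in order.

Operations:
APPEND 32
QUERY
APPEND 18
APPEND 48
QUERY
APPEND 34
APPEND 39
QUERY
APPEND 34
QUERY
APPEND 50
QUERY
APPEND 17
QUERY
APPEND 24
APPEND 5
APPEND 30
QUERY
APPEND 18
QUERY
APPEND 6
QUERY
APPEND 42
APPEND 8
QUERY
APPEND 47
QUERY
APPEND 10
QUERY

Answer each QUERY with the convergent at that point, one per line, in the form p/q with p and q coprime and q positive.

32/1
27728/865
36817559/1148557
1252740335/39080366
62673834309/1955166857
1066707923588/33276916935
3907214501771211/121889084675897
70459246059807491/2198039806949566
426662690860616157/13310127926373293
144349000788506104837/4503097429643396269
6802393329321992613424/212206802605954252515
68168282294008432239077/2126571123489185921419

APPEND 32: p_0 = 32·1 + 0 = 32, q_0 = 32·0 + 1 = 1 → 32/1
APPEND 18: p_1 = 18·32 + 1 = 577, q_1 = 18·1 + 0 = 18 → 577/18
APPEND 48: p_2 = 48·577 + 32 = 27728, q_2 = 48·18 + 1 = 865 → 27728/865
APPEND 34: p_3 = 34·27728 + 577 = 943329, q_3 = 34·865 + 18 = 29428 → 943329/29428
APPEND 39: p_4 = 39·943329 + 27728 = 36817559, q_4 = 39·29428 + 865 = 1148557 → 36817559/1148557
APPEND 34: p_5 = 34·36817559 + 943329 = 1252740335, q_5 = 34·1148557 + 29428 = 39080366 → 1252740335/39080366
APPEND 50: p_6 = 50·1252740335 + 36817559 = 62673834309, q_6 = 50·39080366 + 1148557 = 1955166857 → 62673834309/1955166857
APPEND 17: p_7 = 17·62673834309 + 1252740335 = 1066707923588, q_7 = 17·1955166857 + 39080366 = 33276916935 → 1066707923588/33276916935
APPEND 24: p_8 = 24·1066707923588 + 62673834309 = 25663664000421, q_8 = 24·33276916935 + 1955166857 = 800601173297 → 25663664000421/800601173297
APPEND 5: p_9 = 5·25663664000421 + 1066707923588 = 129385027925693, q_9 = 5·800601173297 + 33276916935 = 4036282783420 → 129385027925693/4036282783420
APPEND 30: p_10 = 30·129385027925693 + 25663664000421 = 3907214501771211, q_10 = 30·4036282783420 + 800601173297 = 121889084675897 → 3907214501771211/121889084675897
APPEND 18: p_11 = 18·3907214501771211 + 129385027925693 = 70459246059807491, q_11 = 18·121889084675897 + 4036282783420 = 2198039806949566 → 70459246059807491/2198039806949566
APPEND 6: p_12 = 6·70459246059807491 + 3907214501771211 = 426662690860616157, q_12 = 6·2198039806949566 + 121889084675897 = 13310127926373293 → 426662690860616157/13310127926373293
APPEND 42: p_13 = 42·426662690860616157 + 70459246059807491 = 17990292262205686085, q_13 = 42·13310127926373293 + 2198039806949566 = 561223412714627872 → 17990292262205686085/561223412714627872
APPEND 8: p_14 = 8·17990292262205686085 + 426662690860616157 = 144349000788506104837, q_14 = 8·561223412714627872 + 13310127926373293 = 4503097429643396269 → 144349000788506104837/4503097429643396269
APPEND 47: p_15 = 47·144349000788506104837 + 17990292262205686085 = 6802393329321992613424, q_15 = 47·4503097429643396269 + 561223412714627872 = 212206802605954252515 → 6802393329321992613424/212206802605954252515
APPEND 10: p_16 = 10·6802393329321992613424 + 144349000788506104837 = 68168282294008432239077, q_16 = 10·212206802605954252515 + 4503097429643396269 = 2126571123489185921419 → 68168282294008432239077/2126571123489185921419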